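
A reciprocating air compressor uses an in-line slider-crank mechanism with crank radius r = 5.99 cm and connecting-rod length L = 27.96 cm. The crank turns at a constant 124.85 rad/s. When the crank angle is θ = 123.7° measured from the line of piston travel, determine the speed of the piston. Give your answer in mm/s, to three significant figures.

5470

ω = 124.8 rad/s
For an in-line slider-crank, x = r cosθ + √(L² − r² sin²θ), so v = −rω sinθ·[1 + r cosθ/√(L² − r² sin²θ)].
With r = 0.0599 m, L = 0.2796 m, θ = 123.7°: √(L² − r² sin²θ) = 0.27512 m.
v = −0.0599·124.8·0.83195·[1 + 0.0599·-0.55484/0.27512] = -5.4702 m/s.
|v| = 5.4702 m/s = 5470.2 mm/s.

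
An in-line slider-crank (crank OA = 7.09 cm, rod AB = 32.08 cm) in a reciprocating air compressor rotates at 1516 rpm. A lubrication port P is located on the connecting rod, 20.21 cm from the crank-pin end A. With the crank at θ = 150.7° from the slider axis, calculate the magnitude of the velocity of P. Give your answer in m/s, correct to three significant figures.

6.05

ω = 158.8 rad/s.  Crank-pin speed |V_A| = rω = 11.256 m/s, perpendicular to OA.
Rod angle: sinφ = −(r/L) sinθ ⇒ φ = -6.209°; ω_rod = −rω cosθ/√(L²−r²sin²θ) = +30.778 rad/s.
V_P = V_A + ω_rod × AP, with AP = 0.2021 m along the rod.
Components: V_Px = −rω sinθ − a·ω_rod·sinφ = -4.8356 m/s;  V_Py = rω cosθ + a·ω_rod·cosφ = -3.632 m/s.
|V_P| = √(V_Px² + V_Py²) = 6.0476 m/s.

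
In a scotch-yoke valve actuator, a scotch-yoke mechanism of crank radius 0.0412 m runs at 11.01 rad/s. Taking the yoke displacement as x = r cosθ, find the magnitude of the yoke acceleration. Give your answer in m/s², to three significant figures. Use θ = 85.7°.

0.374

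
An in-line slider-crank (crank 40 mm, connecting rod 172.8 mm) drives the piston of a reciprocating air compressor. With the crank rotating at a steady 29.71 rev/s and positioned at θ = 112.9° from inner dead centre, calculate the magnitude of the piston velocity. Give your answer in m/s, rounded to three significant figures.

ω = 2π·29.7 = 186.7 rad/s
For an in-line slider-crank, x = r cosθ + √(L² − r² sin²θ), so v = −rω sinθ·[1 + r cosθ/√(L² − r² sin²θ)].
With r = 0.04 m, L = 0.1728 m, θ = 112.9°: √(L² − r² sin²θ) = 0.16883 m.
v = −0.04·186.7·0.92119·[1 + 0.04·-0.38912/0.16883] = -6.2443 m/s.
|v| = 6.2443 m/s.

6.24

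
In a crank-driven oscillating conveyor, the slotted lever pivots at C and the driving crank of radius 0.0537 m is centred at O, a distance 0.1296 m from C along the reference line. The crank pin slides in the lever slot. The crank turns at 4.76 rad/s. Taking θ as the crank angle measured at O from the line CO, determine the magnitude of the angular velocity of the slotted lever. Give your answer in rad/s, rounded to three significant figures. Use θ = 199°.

2.70

ω = 4.76 rad/s
Crank pin A relative to C: A = (d + r cosθ, r sinθ); lever angle φ = atan2(r sinθ, d + r cosθ).
Differentiating tanφ: φ̇ = rω(d cosθ + r)/(d² + r² + 2dr cosθ).
d² + r² + 2dr cosθ = |CA|² = 0.00651914 m²;  d cosθ + r = -0.068839 m.
|ω_lever| = |0.0537·4.76·-0.068839| / 0.00651914 = 2.6991 rad/s.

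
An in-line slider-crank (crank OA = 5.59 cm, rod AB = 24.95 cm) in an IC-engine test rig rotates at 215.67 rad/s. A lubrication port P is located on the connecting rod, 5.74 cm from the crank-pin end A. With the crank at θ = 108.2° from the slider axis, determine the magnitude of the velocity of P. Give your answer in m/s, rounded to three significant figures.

ω = 215.7 rad/s.  Crank-pin speed |V_A| = rω = 12.056 m/s, perpendicular to OA.
Rod angle: sinφ = −(r/L) sinθ ⇒ φ = -12.289°; ω_rod = −rω cosθ/√(L²−r²sin²θ) = +15.446 rad/s.
V_P = V_A + ω_rod × AP, with AP = 0.0574 m along the rod.
Components: V_Px = −rω sinθ − a·ω_rod·sinφ = -11.264 m/s;  V_Py = rω cosθ + a·ω_rod·cosφ = -2.8992 m/s.
|V_P| = √(V_Px² + V_Py²) = 11.631 m/s.

11.6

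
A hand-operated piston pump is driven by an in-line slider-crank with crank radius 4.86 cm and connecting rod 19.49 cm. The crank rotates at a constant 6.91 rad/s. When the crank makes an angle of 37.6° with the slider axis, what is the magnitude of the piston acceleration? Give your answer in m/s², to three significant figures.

2.00

ω = 6.91 rad/s
x(θ) = r cosθ + √(L² − r² sin²θ); with ω constant, a = ω²·d²x/dθ².
d²x/dθ² = −r cosθ − r²(cos2θ)/√u − r⁴ sin²2θ/(4u^{3/2}),  u = L² − r² sin²θ = 0.0371067 m².
Substituting r = 0.0486 m, L = 0.1949 m, θ = 37.6°: d²x/dθ² = -0.04182 m.
a = ω²·d²x/dθ² = (6.91)²·(-0.04182) = -1.9968 m/s²;  |a| = 1.9968 m/s².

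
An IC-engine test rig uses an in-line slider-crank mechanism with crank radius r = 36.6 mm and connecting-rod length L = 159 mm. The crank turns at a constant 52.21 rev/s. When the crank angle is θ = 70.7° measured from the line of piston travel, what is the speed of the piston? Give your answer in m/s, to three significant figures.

12.2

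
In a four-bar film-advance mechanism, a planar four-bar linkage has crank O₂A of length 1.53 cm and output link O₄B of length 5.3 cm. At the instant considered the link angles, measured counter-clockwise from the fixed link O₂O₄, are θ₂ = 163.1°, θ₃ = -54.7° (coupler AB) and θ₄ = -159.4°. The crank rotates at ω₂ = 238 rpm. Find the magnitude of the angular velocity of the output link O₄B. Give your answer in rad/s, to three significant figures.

ω₂ = 24.92 rad/s (from 238 rpm).
Differentiating the loop-closure r₂e^{iθ₂}+r₃e^{iθ₃}=r₁+r₄e^{iθ₄} gives r₂ω₂e^{iθ₂}+r₃ω₃e^{iθ₃}=r₄ω₄e^{iθ₄}.
Eliminating the other unknown: ω₄ = r₂ω₂ sin(θ₂−θ₃) / [r₄ sin(θ₄−θ₃)].
Numerator sine = -0.61291; denominator sine = -0.96727.
Result = 0.0153·24.92·(-0.61291) / (0.053·(-0.96727)) = +4.559 rad/s; magnitude 4.559 rad/s.

4.56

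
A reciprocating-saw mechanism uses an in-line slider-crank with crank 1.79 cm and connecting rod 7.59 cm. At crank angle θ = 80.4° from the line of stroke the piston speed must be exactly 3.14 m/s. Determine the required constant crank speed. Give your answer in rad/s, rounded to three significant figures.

171

For an in-line slider-crank, |v_piston| = rω|sinθ|·[1 + r cosθ/√(L² − r² sin²θ)].
With r = 0.0179 m, L = 0.0759 m, θ = 80.4°: the bracketed kinematic factor |dx/dθ| = 0.018363 m.
ω = v/|dx/dθ| = 3.14/0.018363 = 171 rad/s.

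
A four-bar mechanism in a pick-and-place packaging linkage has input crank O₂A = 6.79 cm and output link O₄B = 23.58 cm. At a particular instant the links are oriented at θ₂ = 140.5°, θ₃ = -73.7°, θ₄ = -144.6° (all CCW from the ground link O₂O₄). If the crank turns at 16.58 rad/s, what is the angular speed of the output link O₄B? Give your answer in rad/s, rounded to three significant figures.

ω₂ = 16.58 rad/s
Differentiating the loop-closure r₂e^{iθ₂}+r₃e^{iθ₃}=r₁+r₄e^{iθ₄} gives r₂ω₂e^{iθ₂}+r₃ω₃e^{iθ₃}=r₄ω₄e^{iθ₄}.
Eliminating the other unknown: ω₄ = r₂ω₂ sin(θ₂−θ₃) / [r₄ sin(θ₄−θ₃)].
Numerator sine = -0.56208; denominator sine = -0.94495.
Result = 0.0679·16.58·(-0.56208) / (0.2358·(-0.94495)) = +2.8399 rad/s; magnitude 2.8399 rad/s.

2.84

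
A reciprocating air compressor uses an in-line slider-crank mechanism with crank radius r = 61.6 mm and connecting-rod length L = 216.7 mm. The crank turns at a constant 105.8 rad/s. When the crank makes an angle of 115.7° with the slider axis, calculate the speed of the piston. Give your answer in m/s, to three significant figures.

ω = 105.8 rad/s
For an in-line slider-crank, x = r cosθ + √(L² − r² sin²θ), so v = −rω sinθ·[1 + r cosθ/√(L² − r² sin²θ)].
With r = 0.0616 m, L = 0.2167 m, θ = 115.7°: √(L² − r² sin²θ) = 0.20947 m.
v = −0.0616·105.8·0.90108·[1 + 0.0616·-0.43366/0.20947] = -5.1237 m/s.
|v| = 5.1237 m/s.

5.12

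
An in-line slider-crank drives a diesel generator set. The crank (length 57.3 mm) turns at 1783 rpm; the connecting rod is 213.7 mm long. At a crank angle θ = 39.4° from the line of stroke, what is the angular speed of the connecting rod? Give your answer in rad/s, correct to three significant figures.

39.3

ω = 186.7 rad/s (converted from 1783 rpm).
The rod makes angle φ with the slider axis where L sinφ = r sinθ; differentiating, L cosφ·φ̇ = r ω cosθ.
L cosφ = √(L² − r² sin²θ) = 0.21058 m.
|ω_rod| = r ω |cosθ| / √(L² − r² sin²θ) = 0.0573·186.7·0.77273/0.21058 = 39.259 rad/s.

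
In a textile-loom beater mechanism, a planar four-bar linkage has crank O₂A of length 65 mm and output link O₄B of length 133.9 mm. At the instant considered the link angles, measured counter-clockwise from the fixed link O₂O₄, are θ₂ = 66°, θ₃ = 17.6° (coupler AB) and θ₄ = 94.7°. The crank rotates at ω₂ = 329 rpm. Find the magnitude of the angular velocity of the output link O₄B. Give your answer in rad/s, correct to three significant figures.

12.8

ω₂ = 34.45 rad/s (from 329 rpm).
Differentiating the loop-closure r₂e^{iθ₂}+r₃e^{iθ₃}=r₁+r₄e^{iθ₄} gives r₂ω₂e^{iθ₂}+r₃ω₃e^{iθ₃}=r₄ω₄e^{iθ₄}.
Eliminating the other unknown: ω₄ = r₂ω₂ sin(θ₂−θ₃) / [r₄ sin(θ₄−θ₃)].
Numerator sine = +0.74780; denominator sine = +0.97476.
Result = 0.065·34.45·(+0.74780) / (0.1339·(+0.97476)) = +12.83 rad/s; magnitude 12.83 rad/s.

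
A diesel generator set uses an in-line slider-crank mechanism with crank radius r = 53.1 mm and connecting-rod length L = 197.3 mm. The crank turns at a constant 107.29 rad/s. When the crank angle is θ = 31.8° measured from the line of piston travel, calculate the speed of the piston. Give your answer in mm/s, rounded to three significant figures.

ω = 107.3 rad/s
For an in-line slider-crank, x = r cosθ + √(L² − r² sin²θ), so v = −rω sinθ·[1 + r cosθ/√(L² − r² sin²θ)].
With r = 0.0531 m, L = 0.1973 m, θ = 31.8°: √(L² − r² sin²θ) = 0.19531 m.
v = −0.0531·107.3·0.52696·[1 + 0.0531·0.84989/0.19531] = -3.6958 m/s.
|v| = 3.6958 m/s = 3695.8 mm/s.

3700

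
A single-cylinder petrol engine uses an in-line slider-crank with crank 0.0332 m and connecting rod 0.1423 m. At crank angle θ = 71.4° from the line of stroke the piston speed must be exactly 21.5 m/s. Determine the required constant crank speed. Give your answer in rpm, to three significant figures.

6060

For an in-line slider-crank, |v_piston| = rω|sinθ|·[1 + r cosθ/√(L² − r² sin²θ)].
With r = 0.0332 m, L = 0.1423 m, θ = 71.4°: the bracketed kinematic factor |dx/dθ| = 0.033867 m.
ω = v/|dx/dθ| = 21.5/0.033867 = 634.84 rad/s.
N = 60ω/(2π) = 6062.3 rpm.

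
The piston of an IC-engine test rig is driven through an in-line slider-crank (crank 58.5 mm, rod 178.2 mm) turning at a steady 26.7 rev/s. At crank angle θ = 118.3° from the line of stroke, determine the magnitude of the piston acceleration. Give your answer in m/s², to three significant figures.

ω = 2π·26.7 = 167.8 rad/s
x(θ) = r cosθ + √(L² − r² sin²θ); with ω constant, a = ω²·d²x/dθ².
d²x/dθ² = −r cosθ − r²(cos2θ)/√u − r⁴ sin²2θ/(4u^{3/2}),  u = L² − r² sin²θ = 0.0291022 m².
Substituting r = 0.0585 m, L = 0.1782 m, θ = 118.3°: d²x/dθ² = +0.038366 m.
a = ω²·d²x/dθ² = (167.8)²·(+0.038366) = +1079.8 m/s²;  |a| = 1079.8 m/s².

1080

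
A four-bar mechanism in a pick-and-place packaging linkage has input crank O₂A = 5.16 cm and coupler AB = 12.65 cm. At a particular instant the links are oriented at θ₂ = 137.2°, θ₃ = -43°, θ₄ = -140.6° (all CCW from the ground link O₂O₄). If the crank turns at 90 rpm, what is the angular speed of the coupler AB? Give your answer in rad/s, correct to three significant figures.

3.84

ω₂ = 9.425 rad/s (from 90 rpm).
Differentiating the loop-closure r₂e^{iθ₂}+r₃e^{iθ₃}=r₁+r₄e^{iθ₄} gives r₂ω₂e^{iθ₂}+r₃ω₃e^{iθ₃}=r₄ω₄e^{iθ₄}.
Eliminating the other unknown: ω₃ = r₂ω₂ sin(θ₄−θ₂) / [r₃ sin(θ₃−θ₄)].
Numerator sine = +0.99075; denominator sine = +0.99122.
Result = 0.0516·9.425·(+0.99075) / (0.1265·(+0.99122)) = +3.8426 rad/s; magnitude 3.8426 rad/s.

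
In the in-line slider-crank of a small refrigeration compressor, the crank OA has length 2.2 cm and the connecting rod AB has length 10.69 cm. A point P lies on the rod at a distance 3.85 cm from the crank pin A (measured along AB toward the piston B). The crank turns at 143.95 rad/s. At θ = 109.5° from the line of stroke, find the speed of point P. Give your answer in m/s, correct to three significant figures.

2.99

ω = 143.9 rad/s.  Crank-pin speed |V_A| = rω = 3.1669 m/s, perpendicular to OA.
Rod angle: sinφ = −(r/L) sinθ ⇒ φ = -11.186°; ω_rod = −rω cosθ/√(L²−r²sin²θ) = +10.08 rad/s.
V_P = V_A + ω_rod × AP, with AP = 0.0385 m along the rod.
Components: V_Px = −rω sinθ − a·ω_rod·sinφ = -2.91 m/s;  V_Py = rω cosθ + a·ω_rod·cosφ = -0.67641 m/s.
|V_P| = √(V_Px² + V_Py²) = 2.9875 m/s.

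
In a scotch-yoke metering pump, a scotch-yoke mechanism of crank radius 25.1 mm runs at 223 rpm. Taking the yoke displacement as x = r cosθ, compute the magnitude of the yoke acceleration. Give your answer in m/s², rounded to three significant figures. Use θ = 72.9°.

ω = 23.35 rad/s (from 223 rpm).
x = r cosθ ⇒ ẍ = −rω² cosθ (ω constant).
|a| = rω²|cosθ| = 0.0251·(23.35)²·|cos 72.9°| = 4.0248 m/s².

4.02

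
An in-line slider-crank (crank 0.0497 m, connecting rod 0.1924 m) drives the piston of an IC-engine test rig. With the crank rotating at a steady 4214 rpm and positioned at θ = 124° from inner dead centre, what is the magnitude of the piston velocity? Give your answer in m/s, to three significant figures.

ω = 2π·4214/60 = 441.3 rad/s
For an in-line slider-crank, x = r cosθ + √(L² − r² sin²θ), so v = −rω sinθ·[1 + r cosθ/√(L² − r² sin²θ)].
With r = 0.0497 m, L = 0.1924 m, θ = 124°: √(L² − r² sin²θ) = 0.18794 m.
v = −0.0497·441.3·0.82904·[1 + 0.0497·-0.55919/0.18794] = -15.494 m/s.
|v| = 15.494 m/s.

15.5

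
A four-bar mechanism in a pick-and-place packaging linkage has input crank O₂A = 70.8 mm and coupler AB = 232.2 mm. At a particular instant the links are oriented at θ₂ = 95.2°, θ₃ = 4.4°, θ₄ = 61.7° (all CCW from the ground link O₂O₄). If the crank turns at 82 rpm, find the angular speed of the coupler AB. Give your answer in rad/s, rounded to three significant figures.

1.72

ω₂ = 8.587 rad/s (from 82 rpm).
Differentiating the loop-closure r₂e^{iθ₂}+r₃e^{iθ₃}=r₁+r₄e^{iθ₄} gives r₂ω₂e^{iθ₂}+r₃ω₃e^{iθ₃}=r₄ω₄e^{iθ₄}.
Eliminating the other unknown: ω₃ = r₂ω₂ sin(θ₄−θ₂) / [r₃ sin(θ₃−θ₄)].
Numerator sine = -0.55194; denominator sine = -0.84151.
Result = 0.0708·8.587·(-0.55194) / (0.2322·(-0.84151)) = +1.7173 rad/s; magnitude 1.7173 rad/s.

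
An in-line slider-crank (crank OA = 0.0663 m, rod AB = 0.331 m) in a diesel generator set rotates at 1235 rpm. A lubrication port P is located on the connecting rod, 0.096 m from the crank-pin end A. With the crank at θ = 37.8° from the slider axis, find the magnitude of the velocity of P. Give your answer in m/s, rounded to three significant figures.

ω = 129.3 rad/s.  Crank-pin speed |V_A| = rω = 8.5745 m/s, perpendicular to OA.
Rod angle: sinφ = −(r/L) sinθ ⇒ φ = -7.052°; ω_rod = −rω cosθ/√(L²−r²sin²θ) = -20.625 rad/s.
V_P = V_A + ω_rod × AP, with AP = 0.096 m along the rod.
Components: V_Px = −rω sinθ − a·ω_rod·sinφ = -5.4985 m/s;  V_Py = rω cosθ + a·ω_rod·cosφ = +4.8102 m/s.
|V_P| = √(V_Px² + V_Py²) = 7.3055 m/s.

7.31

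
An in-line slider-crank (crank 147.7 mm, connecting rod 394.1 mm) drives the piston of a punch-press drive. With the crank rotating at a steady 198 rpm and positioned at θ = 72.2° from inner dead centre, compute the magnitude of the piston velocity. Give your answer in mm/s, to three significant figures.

ω = 2π·198/60 = 20.73 rad/s
For an in-line slider-crank, x = r cosθ + √(L² − r² sin²θ), so v = −rω sinθ·[1 + r cosθ/√(L² − r² sin²θ)].
With r = 0.1477 m, L = 0.3941 m, θ = 72.2°: √(L² − r² sin²θ) = 0.36816 m.
v = −0.1477·20.73·0.95213·[1 + 0.1477·0.30570/0.36816] = -3.2735 m/s.
|v| = 3.2735 m/s = 3273.5 mm/s.

3270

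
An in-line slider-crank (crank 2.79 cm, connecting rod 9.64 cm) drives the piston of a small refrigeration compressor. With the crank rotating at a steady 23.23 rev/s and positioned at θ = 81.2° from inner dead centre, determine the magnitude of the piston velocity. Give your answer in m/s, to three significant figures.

4.21

ω = 2π·23.2 = 146 rad/s
For an in-line slider-crank, x = r cosθ + √(L² − r² sin²θ), so v = −rω sinθ·[1 + r cosθ/√(L² − r² sin²θ)].
With r = 0.0279 m, L = 0.0964 m, θ = 81.2°: √(L² − r² sin²θ) = 0.092373 m.
v = −0.0279·146·0.98823·[1 + 0.0279·0.15299/0.092373] = -4.2103 m/s.
|v| = 4.2103 m/s.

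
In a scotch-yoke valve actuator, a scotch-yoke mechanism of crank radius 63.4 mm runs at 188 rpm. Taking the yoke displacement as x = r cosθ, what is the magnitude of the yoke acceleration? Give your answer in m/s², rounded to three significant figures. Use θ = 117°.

ω = 19.69 rad/s (from 188 rpm).
x = r cosθ ⇒ ẍ = −rω² cosθ (ω constant).
|a| = rω²|cosθ| = 0.0634·(19.69)²·|cos 117°| = 11.156 m/s².

11.2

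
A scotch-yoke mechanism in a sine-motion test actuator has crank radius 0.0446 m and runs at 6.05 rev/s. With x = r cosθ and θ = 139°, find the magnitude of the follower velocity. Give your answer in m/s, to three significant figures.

1.11

ω = 38.01 rad/s (from 6.05 rev/s).
x = r cosθ ⇒ ẋ = −rω sinθ.
|v| = rω|sinθ| = 0.0446·38.01·|sin 139°| = 1.1123 m/s.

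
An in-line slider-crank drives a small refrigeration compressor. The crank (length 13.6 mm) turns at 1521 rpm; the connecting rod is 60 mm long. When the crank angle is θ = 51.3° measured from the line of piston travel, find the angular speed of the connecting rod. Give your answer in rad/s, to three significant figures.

ω = 159.3 rad/s (converted from 1521 rpm).
The rod makes angle φ with the slider axis where L sinφ = r sinθ; differentiating, L cosφ·φ̇ = r ω cosθ.
L cosφ = √(L² − r² sin²θ) = 0.059054 m.
|ω_rod| = r ω |cosθ| / √(L² − r² sin²θ) = 0.0136·159.3·0.62524/0.059054 = 22.935 rad/s.

22.9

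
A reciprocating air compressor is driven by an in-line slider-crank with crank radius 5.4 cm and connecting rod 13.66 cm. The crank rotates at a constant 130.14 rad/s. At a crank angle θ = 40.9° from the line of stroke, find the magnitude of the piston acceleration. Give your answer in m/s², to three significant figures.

760

ω = 130.1 rad/s
x(θ) = r cosθ + √(L² − r² sin²θ); with ω constant, a = ω²·d²x/dθ².
d²x/dθ² = −r cosθ − r²(cos2θ)/√u − r⁴ sin²2θ/(4u^{3/2}),  u = L² − r² sin²θ = 0.0174095 m².
Substituting r = 0.054 m, L = 0.1366 m, θ = 40.9°: d²x/dθ² = -0.044875 m.
a = ω²·d²x/dθ² = (130.1)²·(-0.044875) = -760.02 m/s²;  |a| = 760.02 m/s².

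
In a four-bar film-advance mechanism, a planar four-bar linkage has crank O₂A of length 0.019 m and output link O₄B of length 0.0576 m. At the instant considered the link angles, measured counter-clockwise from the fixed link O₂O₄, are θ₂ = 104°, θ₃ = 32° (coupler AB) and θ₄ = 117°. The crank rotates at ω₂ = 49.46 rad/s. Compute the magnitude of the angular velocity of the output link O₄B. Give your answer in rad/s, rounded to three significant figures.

15.6

ω₂ = 49.46 rad/s
Differentiating the loop-closure r₂e^{iθ₂}+r₃e^{iθ₃}=r₁+r₄e^{iθ₄} gives r₂ω₂e^{iθ₂}+r₃ω₃e^{iθ₃}=r₄ω₄e^{iθ₄}.
Eliminating the other unknown: ω₄ = r₂ω₂ sin(θ₂−θ₃) / [r₄ sin(θ₄−θ₃)].
Numerator sine = +0.95106; denominator sine = +0.99619.
Result = 0.019·49.46·(+0.95106) / (0.0576·(+0.99619)) = +15.576 rad/s; magnitude 15.576 rad/s.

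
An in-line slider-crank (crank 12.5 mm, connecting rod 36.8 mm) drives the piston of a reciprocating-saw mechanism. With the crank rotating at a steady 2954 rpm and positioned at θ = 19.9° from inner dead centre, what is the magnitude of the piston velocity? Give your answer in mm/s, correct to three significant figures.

ω = 2π·2954/60 = 309.3 rad/s
For an in-line slider-crank, x = r cosθ + √(L² − r² sin²θ), so v = −rω sinθ·[1 + r cosθ/√(L² − r² sin²θ)].
With r = 0.0125 m, L = 0.0368 m, θ = 19.9°: √(L² − r² sin²θ) = 0.036553 m.
v = −0.0125·309.3·0.34038·[1 + 0.0125·0.94029/0.036553] = -1.7394 m/s.
|v| = 1.7394 m/s = 1739.4 mm/s.

1740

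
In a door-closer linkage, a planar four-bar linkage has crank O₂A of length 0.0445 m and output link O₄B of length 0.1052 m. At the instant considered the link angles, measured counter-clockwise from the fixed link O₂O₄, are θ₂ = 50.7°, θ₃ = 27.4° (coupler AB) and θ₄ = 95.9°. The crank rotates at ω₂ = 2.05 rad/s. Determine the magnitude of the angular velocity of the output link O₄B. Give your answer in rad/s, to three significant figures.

0.369

ω₂ = 2.05 rad/s
Differentiating the loop-closure r₂e^{iθ₂}+r₃e^{iθ₃}=r₁+r₄e^{iθ₄} gives r₂ω₂e^{iθ₂}+r₃ω₃e^{iθ₃}=r₄ω₄e^{iθ₄}.
Eliminating the other unknown: ω₄ = r₂ω₂ sin(θ₂−θ₃) / [r₄ sin(θ₄−θ₃)].
Numerator sine = +0.39555; denominator sine = +0.93042.
Result = 0.0445·2.05·(+0.39555) / (0.1052·(+0.93042)) = +0.36865 rad/s; magnitude 0.36865 rad/s.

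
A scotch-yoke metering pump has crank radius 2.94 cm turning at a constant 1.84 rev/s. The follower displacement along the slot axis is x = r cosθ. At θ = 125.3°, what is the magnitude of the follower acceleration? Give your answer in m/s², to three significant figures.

ω = 11.56 rad/s (from 1.84 rev/s).
x = r cosθ ⇒ ẍ = −rω² cosθ (ω constant).
|a| = rω²|cosθ| = 0.0294·(11.56)²·|cos 125.3°| = 2.2707 m/s².

2.27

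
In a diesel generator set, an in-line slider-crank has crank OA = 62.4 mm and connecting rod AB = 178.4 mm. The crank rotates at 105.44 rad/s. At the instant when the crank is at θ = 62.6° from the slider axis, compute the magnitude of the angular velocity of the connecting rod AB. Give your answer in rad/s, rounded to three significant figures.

17.9

ω = 105.4 rad/s
The rod makes angle φ with the slider axis where L sinφ = r sinθ; differentiating, L cosφ·φ̇ = r ω cosθ.
L cosφ = √(L² − r² sin²θ) = 0.16958 m.
|ω_rod| = r ω |cosθ| / √(L² − r² sin²θ) = 0.0624·105.4·0.46020/0.16958 = 17.855 rad/s.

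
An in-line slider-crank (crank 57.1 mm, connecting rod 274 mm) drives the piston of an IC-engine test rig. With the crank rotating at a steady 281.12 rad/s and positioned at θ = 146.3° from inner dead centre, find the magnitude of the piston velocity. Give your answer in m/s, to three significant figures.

ω = 281.1 rad/s
For an in-line slider-crank, x = r cosθ + √(L² − r² sin²θ), so v = −rω sinθ·[1 + r cosθ/√(L² − r² sin²θ)].
With r = 0.0571 m, L = 0.274 m, θ = 146.3°: √(L² − r² sin²θ) = 0.27216 m.
v = −0.0571·281.1·0.55484·[1 + 0.0571·-0.83195/0.27216] = -7.3518 m/s.
|v| = 7.3518 m/s.

7.35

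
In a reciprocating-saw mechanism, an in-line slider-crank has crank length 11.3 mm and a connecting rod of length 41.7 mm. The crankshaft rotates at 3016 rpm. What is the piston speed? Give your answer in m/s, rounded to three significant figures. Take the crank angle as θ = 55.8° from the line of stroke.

3.41

ω = 2π·3016/60 = 315.8 rad/s
For an in-line slider-crank, x = r cosθ + √(L² − r² sin²θ), so v = −rω sinθ·[1 + r cosθ/√(L² − r² sin²θ)].
With r = 0.0113 m, L = 0.0417 m, θ = 55.8°: √(L² − r² sin²θ) = 0.040639 m.
v = −0.0113·315.8·0.82708·[1 + 0.0113·0.56208/0.040639] = -3.4131 m/s.
|v| = 3.4131 m/s.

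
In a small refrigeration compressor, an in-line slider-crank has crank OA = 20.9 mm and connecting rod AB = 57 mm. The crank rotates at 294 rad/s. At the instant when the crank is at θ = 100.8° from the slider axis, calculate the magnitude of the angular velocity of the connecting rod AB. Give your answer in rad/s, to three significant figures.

ω = 294 rad/s
The rod makes angle φ with the slider axis where L sinφ = r sinθ; differentiating, L cosφ·φ̇ = r ω cosθ.
L cosφ = √(L² − r² sin²θ) = 0.053174 m.
|ω_rod| = r ω |cosθ| / √(L² − r² sin²θ) = 0.0209·294·0.18738/0.053174 = 21.653 rad/s.

21.7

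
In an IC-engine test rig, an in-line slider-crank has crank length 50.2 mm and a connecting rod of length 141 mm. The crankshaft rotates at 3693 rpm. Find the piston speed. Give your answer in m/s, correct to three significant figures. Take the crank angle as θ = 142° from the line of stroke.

ω = 2π·3693/60 = 386.7 rad/s
For an in-line slider-crank, x = r cosθ + √(L² − r² sin²θ), so v = −rω sinθ·[1 + r cosθ/√(L² − r² sin²θ)].
With r = 0.0502 m, L = 0.141 m, θ = 142°: √(L² − r² sin²θ) = 0.13757 m.
v = −0.0502·386.7·0.61566·[1 + 0.0502·-0.78801/0.13757] = -8.5155 m/s.
|v| = 8.5155 m/s.

8.52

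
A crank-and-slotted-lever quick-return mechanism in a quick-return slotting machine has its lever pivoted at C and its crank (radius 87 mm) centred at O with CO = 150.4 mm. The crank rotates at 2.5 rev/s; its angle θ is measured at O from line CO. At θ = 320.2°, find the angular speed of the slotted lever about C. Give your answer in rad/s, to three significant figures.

5.50

ω = 15.71 rad/s (from 2.5 rev/s).
Crank pin A relative to C: A = (d + r cosθ, r sinθ); lever angle φ = atan2(r sinθ, d + r cosθ).
Differentiating tanφ: φ̇ = rω(d cosθ + r)/(d² + r² + 2dr cosθ).
d² + r² + 2dr cosθ = |CA|² = 0.0502948 m²;  d cosθ + r = +0.20255 m.
|ω_lever| = |0.087·15.71·+0.20255| / 0.0502948 = 5.5036 rad/s.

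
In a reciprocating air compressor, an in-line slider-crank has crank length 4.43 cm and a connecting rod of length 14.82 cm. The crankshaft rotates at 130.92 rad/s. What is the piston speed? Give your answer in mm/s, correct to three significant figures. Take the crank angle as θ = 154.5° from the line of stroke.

ω = 130.9 rad/s
For an in-line slider-crank, x = r cosθ + √(L² − r² sin²θ), so v = −rω sinθ·[1 + r cosθ/√(L² − r² sin²θ)].
With r = 0.0443 m, L = 0.1482 m, θ = 154.5°: √(L² − r² sin²θ) = 0.14697 m.
v = −0.0443·130.9·0.43051·[1 + 0.0443·-0.90259/0.14697] = -1.8176 m/s.
|v| = 1.8176 m/s = 1817.6 mm/s.

1820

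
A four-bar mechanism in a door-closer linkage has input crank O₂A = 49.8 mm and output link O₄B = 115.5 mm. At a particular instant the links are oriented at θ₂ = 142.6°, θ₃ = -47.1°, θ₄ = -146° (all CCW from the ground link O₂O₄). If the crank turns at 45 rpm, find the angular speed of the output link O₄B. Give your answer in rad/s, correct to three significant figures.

ω₂ = 4.712 rad/s (from 45 rpm).
Differentiating the loop-closure r₂e^{iθ₂}+r₃e^{iθ₃}=r₁+r₄e^{iθ₄} gives r₂ω₂e^{iθ₂}+r₃ω₃e^{iθ₃}=r₄ω₄e^{iθ₄}.
Eliminating the other unknown: ω₄ = r₂ω₂ sin(θ₂−θ₃) / [r₄ sin(θ₄−θ₃)].
Numerator sine = -0.16849; denominator sine = -0.98796.
Result = 0.0498·4.712·(-0.16849) / (0.1155·(-0.98796)) = +0.34651 rad/s; magnitude 0.34651 rad/s.

0.347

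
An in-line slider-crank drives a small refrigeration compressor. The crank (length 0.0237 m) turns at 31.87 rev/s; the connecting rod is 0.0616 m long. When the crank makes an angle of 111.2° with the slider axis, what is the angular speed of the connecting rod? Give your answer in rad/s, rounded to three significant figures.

29.8

ω = 200.2 rad/s (converted from 31.87 rev/s).
The rod makes angle φ with the slider axis where L sinφ = r sinθ; differentiating, L cosφ·φ̇ = r ω cosθ.
L cosφ = √(L² − r² sin²θ) = 0.057501 m.
|ω_rod| = r ω |cosθ| / √(L² − r² sin²θ) = 0.0237·200.2·0.36162/0.057501 = 29.847 rad/s.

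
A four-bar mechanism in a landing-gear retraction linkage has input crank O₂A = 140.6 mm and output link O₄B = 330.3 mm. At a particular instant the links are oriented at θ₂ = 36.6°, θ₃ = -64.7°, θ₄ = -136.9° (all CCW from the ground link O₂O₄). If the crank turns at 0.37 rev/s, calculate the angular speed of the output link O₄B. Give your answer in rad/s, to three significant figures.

ω₂ = 2.325 rad/s (from 0.37 rev/s).
Differentiating the loop-closure r₂e^{iθ₂}+r₃e^{iθ₃}=r₁+r₄e^{iθ₄} gives r₂ω₂e^{iθ₂}+r₃ω₃e^{iθ₃}=r₄ω₄e^{iθ₄}.
Eliminating the other unknown: ω₄ = r₂ω₂ sin(θ₂−θ₃) / [r₄ sin(θ₄−θ₃)].
Numerator sine = +0.98061; denominator sine = -0.95213.
Result = 0.1406·2.325·(+0.98061) / (0.3303·(-0.95213)) = -1.0192 rad/s; magnitude 1.0192 rad/s.

1.02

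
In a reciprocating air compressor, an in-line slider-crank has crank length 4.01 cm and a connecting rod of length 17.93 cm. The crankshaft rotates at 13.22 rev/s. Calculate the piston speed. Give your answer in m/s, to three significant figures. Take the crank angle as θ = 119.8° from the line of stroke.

2.56

ω = 2π·13.2 = 83.06 rad/s
For an in-line slider-crank, x = r cosθ + √(L² − r² sin²θ), so v = −rω sinθ·[1 + r cosθ/√(L² − r² sin²θ)].
With r = 0.0401 m, L = 0.1793 m, θ = 119.8°: √(L² − r² sin²θ) = 0.17589 m.
v = −0.0401·83.06·0.86777·[1 + 0.0401·-0.49697/0.17589] = -2.5629 m/s.
|v| = 2.5629 m/s.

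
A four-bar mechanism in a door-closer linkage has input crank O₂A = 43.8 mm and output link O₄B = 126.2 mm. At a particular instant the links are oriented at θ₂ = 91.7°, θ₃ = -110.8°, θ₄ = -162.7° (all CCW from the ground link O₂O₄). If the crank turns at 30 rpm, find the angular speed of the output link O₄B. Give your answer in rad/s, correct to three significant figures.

0.530

ω₂ = 3.142 rad/s (from 30 rpm).
Differentiating the loop-closure r₂e^{iθ₂}+r₃e^{iθ₃}=r₁+r₄e^{iθ₄} gives r₂ω₂e^{iθ₂}+r₃ω₃e^{iθ₃}=r₄ω₄e^{iθ₄}.
Eliminating the other unknown: ω₄ = r₂ω₂ sin(θ₂−θ₃) / [r₄ sin(θ₄−θ₃)].
Numerator sine = -0.38268; denominator sine = -0.78694.
Result = 0.0438·3.142·(-0.38268) / (0.1262·(-0.78694)) = +0.53023 rad/s; magnitude 0.53023 rad/s.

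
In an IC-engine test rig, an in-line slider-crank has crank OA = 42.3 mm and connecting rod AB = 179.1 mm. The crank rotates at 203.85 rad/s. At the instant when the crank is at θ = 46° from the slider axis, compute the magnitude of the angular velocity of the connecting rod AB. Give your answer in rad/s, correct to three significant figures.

33.9

ω = 203.8 rad/s
The rod makes angle φ with the slider axis where L sinφ = r sinθ; differentiating, L cosφ·φ̇ = r ω cosθ.
L cosφ = √(L² − r² sin²θ) = 0.1765 m.
|ω_rod| = r ω |cosθ| / √(L² − r² sin²θ) = 0.0423·203.8·0.69466/0.1765 = 33.938 rad/s.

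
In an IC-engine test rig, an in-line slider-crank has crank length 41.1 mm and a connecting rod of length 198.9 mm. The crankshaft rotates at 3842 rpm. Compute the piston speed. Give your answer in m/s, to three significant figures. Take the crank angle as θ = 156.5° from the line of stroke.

5.34

ω = 2π·3842/60 = 402.3 rad/s
For an in-line slider-crank, x = r cosθ + √(L² − r² sin²θ), so v = −rω sinθ·[1 + r cosθ/√(L² − r² sin²θ)].
With r = 0.0411 m, L = 0.1989 m, θ = 156.5°: √(L² − r² sin²θ) = 0.19822 m.
v = −0.0411·402.3·0.39875·[1 + 0.0411·-0.91706/0.19822] = -5.3399 m/s.
|v| = 5.3399 m/s.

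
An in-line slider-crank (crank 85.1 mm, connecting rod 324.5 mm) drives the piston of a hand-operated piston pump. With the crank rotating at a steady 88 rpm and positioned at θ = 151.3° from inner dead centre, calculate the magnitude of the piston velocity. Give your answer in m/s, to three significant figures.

0.289

ω = 2π·88/60 = 9.215 rad/s
For an in-line slider-crank, x = r cosθ + √(L² − r² sin²θ), so v = −rω sinθ·[1 + r cosθ/√(L² − r² sin²θ)].
With r = 0.0851 m, L = 0.3245 m, θ = 151.3°: √(L² − r² sin²θ) = 0.32192 m.
v = −0.0851·9.215·0.48022·[1 + 0.0851·-0.87715/0.32192] = -0.28928 m/s.
|v| = 0.28928 m/s.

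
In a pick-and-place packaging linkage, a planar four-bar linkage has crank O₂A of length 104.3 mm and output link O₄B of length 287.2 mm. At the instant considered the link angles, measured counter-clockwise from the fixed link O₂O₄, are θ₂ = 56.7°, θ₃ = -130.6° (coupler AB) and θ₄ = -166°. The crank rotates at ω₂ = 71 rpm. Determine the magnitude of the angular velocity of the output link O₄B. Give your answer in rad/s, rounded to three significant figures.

ω₂ = 7.435 rad/s (from 71 rpm).
Differentiating the loop-closure r₂e^{iθ₂}+r₃e^{iθ₃}=r₁+r₄e^{iθ₄} gives r₂ω₂e^{iθ₂}+r₃ω₃e^{iθ₃}=r₄ω₄e^{iθ₄}.
Eliminating the other unknown: ω₄ = r₂ω₂ sin(θ₂−θ₃) / [r₄ sin(θ₄−θ₃)].
Numerator sine = -0.12706; denominator sine = -0.57928.
Result = 0.1043·7.435·(-0.12706) / (0.2872·(-0.57928)) = +0.59227 rad/s; magnitude 0.59227 rad/s.

0.592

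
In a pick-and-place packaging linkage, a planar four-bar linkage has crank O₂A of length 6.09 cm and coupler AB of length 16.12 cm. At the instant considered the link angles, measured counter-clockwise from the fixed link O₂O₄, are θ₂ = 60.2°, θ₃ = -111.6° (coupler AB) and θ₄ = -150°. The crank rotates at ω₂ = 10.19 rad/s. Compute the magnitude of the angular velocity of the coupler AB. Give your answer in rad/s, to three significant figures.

ω₂ = 10.19 rad/s
Differentiating the loop-closure r₂e^{iθ₂}+r₃e^{iθ₃}=r₁+r₄e^{iθ₄} gives r₂ω₂e^{iθ₂}+r₃ω₃e^{iθ₃}=r₄ω₄e^{iθ₄}.
Eliminating the other unknown: ω₃ = r₂ω₂ sin(θ₄−θ₂) / [r₃ sin(θ₃−θ₄)].
Numerator sine = +0.50302; denominator sine = +0.62115.
Result = 0.0609·10.19·(+0.50302) / (0.1612·(+0.62115)) = +3.1176 rad/s; magnitude 3.1176 rad/s.

3.12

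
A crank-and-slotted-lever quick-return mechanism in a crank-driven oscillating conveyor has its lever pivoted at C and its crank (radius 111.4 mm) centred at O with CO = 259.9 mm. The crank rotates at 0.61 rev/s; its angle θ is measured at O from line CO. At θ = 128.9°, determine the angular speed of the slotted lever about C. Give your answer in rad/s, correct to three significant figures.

0.507

ω = 3.833 rad/s (from 0.61 rev/s).
Crank pin A relative to C: A = (d + r cosθ, r sinθ); lever angle φ = atan2(r sinθ, d + r cosθ).
Differentiating tanφ: φ̇ = rω(d cosθ + r)/(d² + r² + 2dr cosθ).
d² + r² + 2dr cosθ = |CA|² = 0.0435953 m²;  d cosθ + r = -0.051808 m.
|ω_lever| = |0.1114·3.833·-0.051808| / 0.0435953 = 0.5074 rad/s.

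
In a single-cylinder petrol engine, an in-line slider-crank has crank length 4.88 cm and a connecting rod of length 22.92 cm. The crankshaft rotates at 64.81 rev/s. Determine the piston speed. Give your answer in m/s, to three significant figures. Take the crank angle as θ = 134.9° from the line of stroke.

ω = 2π·64.8 = 407.2 rad/s
For an in-line slider-crank, x = r cosθ + √(L² − r² sin²θ), so v = −rω sinθ·[1 + r cosθ/√(L² − r² sin²θ)].
With r = 0.0488 m, L = 0.2292 m, θ = 134.9°: √(L² − r² sin²θ) = 0.22658 m.
v = −0.0488·407.2·0.70834·[1 + 0.0488·-0.70587/0.22658] = -11.936 m/s.
|v| = 11.936 m/s.

11.9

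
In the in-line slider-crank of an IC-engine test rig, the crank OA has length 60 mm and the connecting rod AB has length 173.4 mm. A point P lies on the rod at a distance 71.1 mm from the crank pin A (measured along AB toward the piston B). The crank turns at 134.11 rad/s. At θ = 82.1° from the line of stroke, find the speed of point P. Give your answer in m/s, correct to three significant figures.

8.16

ω = 134.1 rad/s.  Crank-pin speed |V_A| = rω = 8.0466 m/s, perpendicular to OA.
Rod angle: sinφ = −(r/L) sinθ ⇒ φ = -20.044°; ω_rod = −rω cosθ/√(L²−r²sin²θ) = -6.7893 rad/s.
V_P = V_A + ω_rod × AP, with AP = 0.0711 m along the rod.
Components: V_Px = −rω sinθ − a·ω_rod·sinφ = -8.1357 m/s;  V_Py = rω cosθ + a·ω_rod·cosφ = +0.65248 m/s.
|V_P| = √(V_Px² + V_Py²) = 8.1618 m/s.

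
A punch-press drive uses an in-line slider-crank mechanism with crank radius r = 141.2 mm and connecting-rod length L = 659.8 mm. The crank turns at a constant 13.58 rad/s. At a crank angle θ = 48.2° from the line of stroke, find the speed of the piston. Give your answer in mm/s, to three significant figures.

ω = 13.58 rad/s
For an in-line slider-crank, x = r cosθ + √(L² − r² sin²θ), so v = −rω sinθ·[1 + r cosθ/√(L² − r² sin²θ)].
With r = 0.1412 m, L = 0.6598 m, θ = 48.2°: √(L² − r² sin²θ) = 0.65135 m.
v = −0.1412·13.58·0.74548·[1 + 0.1412·0.66653/0.65135] = -1.636 m/s.
|v| = 1.636 m/s = 1636 mm/s.

1640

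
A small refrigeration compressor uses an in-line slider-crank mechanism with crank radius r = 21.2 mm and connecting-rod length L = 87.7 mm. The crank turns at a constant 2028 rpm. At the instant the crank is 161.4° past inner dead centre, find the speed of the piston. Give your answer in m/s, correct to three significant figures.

1.11

ω = 2π·2028/60 = 212.4 rad/s
For an in-line slider-crank, x = r cosθ + √(L² − r² sin²θ), so v = −rω sinθ·[1 + r cosθ/√(L² − r² sin²θ)].
With r = 0.0212 m, L = 0.0877 m, θ = 161.4°: √(L² − r² sin²θ) = 0.087439 m.
v = −0.0212·212.4·0.31896·[1 + 0.0212·-0.94777/0.087439] = -1.1061 m/s.
|v| = 1.1061 m/s.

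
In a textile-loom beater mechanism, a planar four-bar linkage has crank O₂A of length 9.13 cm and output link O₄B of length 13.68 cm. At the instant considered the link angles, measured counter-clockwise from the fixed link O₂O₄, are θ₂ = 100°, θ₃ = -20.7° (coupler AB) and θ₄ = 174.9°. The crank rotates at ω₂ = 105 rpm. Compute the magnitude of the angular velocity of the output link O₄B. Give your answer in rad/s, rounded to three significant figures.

ω₂ = 11 rad/s (from 105 rpm).
Differentiating the loop-closure r₂e^{iθ₂}+r₃e^{iθ₃}=r₁+r₄e^{iθ₄} gives r₂ω₂e^{iθ₂}+r₃ω₃e^{iθ₃}=r₄ω₄e^{iθ₄}.
Eliminating the other unknown: ω₄ = r₂ω₂ sin(θ₂−θ₃) / [r₄ sin(θ₄−θ₃)].
Numerator sine = +0.85985; denominator sine = -0.26892.
Result = 0.0913·11·(+0.85985) / (0.1368·(-0.26892)) = -23.464 rad/s; magnitude 23.464 rad/s.

23.5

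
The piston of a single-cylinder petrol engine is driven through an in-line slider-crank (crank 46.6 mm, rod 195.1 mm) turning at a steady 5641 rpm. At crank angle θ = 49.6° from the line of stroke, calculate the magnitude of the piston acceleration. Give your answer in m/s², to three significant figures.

9960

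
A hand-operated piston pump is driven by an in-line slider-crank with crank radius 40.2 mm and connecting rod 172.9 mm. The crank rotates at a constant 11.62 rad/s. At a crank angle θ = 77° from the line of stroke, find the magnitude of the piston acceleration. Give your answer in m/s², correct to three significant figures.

ω = 11.62 rad/s
x(θ) = r cosθ + √(L² − r² sin²θ); with ω constant, a = ω²·d²x/dθ².
d²x/dθ² = −r cosθ − r²(cos2θ)/√u − r⁴ sin²2θ/(4u^{3/2}),  u = L² − r² sin²θ = 0.0283601 m².
Substituting r = 0.0402 m, L = 0.1729 m, θ = 77°: d²x/dθ² = -0.00044432 m.
a = ω²·d²x/dθ² = (11.62)²·(-0.00044432) = -0.059995 m/s²;  |a| = 0.059995 m/s².

0.0600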